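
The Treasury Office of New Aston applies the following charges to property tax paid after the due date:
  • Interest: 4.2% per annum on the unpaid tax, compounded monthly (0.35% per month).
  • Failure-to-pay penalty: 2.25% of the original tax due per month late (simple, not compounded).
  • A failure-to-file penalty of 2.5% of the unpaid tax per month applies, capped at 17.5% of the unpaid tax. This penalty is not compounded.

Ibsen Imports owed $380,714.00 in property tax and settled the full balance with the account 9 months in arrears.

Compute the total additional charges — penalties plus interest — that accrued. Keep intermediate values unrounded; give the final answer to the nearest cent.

Failure-to-file: 9 × 2.5% × $380,714.00 = $85,660.65, capped at 17.5% × $380,714.00 = $66,624.95
Failure-to-pay penalty = 2.25% × $380,714.00 × 9 mo = $77,094.59…
Interest: $380,714.00 × ((1 + 0.0035)^9 − 1) = $380,714.00 × 0.0319446… = $12,161.7642…
Penalties + interest = $143,719.5350 + $12,161.7642… = $155,881.30

$155,881.30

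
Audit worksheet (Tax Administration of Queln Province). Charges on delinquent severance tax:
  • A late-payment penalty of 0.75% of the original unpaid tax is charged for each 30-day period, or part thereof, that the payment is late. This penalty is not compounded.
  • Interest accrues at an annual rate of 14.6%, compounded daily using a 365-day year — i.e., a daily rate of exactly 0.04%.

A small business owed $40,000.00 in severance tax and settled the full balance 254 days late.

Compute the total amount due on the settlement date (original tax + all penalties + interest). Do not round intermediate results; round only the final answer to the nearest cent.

$46,976.72

Penalty periods: ⌈254/30⌉ = 9; penalty = 9 × 0.75% × $40,000.00 = $2,700.00
Interest: $40,000.00 × ((1 + 0.0004)^254 − 1) = $40,000.00 × 0.10691812… = $4,276.7248…
Total = $40,000.00 + $2,700.0000 + $4,276.7248… = $46,976.72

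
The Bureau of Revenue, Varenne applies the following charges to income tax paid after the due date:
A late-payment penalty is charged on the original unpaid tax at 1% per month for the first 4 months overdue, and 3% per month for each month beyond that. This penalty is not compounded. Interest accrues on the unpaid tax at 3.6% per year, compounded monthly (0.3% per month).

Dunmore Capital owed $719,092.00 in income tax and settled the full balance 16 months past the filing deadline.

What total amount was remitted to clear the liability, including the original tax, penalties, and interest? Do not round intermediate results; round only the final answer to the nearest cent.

Penalty, months 1–4: 4 × 1% × $719,092.00 = $28,763.68
Penalty, months 5–16: 12 × 3% × $719,092.00 = $258,873.12
Interest: $719,092.00 × ((1 + 0.003)^16 − 1) = $719,092.00 × 0.0490953… = $35,304.0148…
Total = $719,092.00 + $287,636.8000 + $35,304.0148… = $1,042,032.81

$1,042,032.81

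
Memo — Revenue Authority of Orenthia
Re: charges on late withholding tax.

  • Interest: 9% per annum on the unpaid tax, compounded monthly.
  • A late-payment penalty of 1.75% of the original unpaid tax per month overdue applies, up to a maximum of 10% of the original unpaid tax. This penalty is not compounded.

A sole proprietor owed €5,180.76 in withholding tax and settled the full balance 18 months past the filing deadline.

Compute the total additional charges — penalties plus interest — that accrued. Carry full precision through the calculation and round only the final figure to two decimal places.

Penalty (uncapped): 18 × 1.75% × €5,180.76 = €1,631.94…; cap = 10% × €5,180.76 = €518.08… → penalty = €518.08…
Interest (9%/yr ÷ 12 = 0.75%/month): €5,180.76 × ((1 + 0.0075)^18 − 1) = €745.8242…
Penalties + interest = €518.0760 + €745.8242… = €1,263.90

€1,263.90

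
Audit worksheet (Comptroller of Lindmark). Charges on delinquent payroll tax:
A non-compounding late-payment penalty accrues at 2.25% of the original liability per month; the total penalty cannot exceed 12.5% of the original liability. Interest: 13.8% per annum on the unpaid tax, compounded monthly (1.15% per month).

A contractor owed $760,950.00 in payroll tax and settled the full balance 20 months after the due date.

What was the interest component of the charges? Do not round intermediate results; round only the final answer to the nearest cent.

Interest: $760,950.00 × ((1 + 0.0115)^20 − 1) = $760,950.00 × 0.2569492… = $195,525.5295…

$195,525.53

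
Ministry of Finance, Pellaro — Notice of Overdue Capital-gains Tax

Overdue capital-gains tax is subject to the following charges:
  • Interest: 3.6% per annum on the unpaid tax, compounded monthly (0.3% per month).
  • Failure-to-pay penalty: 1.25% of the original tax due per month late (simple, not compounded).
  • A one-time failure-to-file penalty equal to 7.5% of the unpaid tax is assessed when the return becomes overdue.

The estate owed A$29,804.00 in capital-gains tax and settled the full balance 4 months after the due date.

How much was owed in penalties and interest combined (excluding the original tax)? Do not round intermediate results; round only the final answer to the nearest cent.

A$4,084.76

Failure-to-file penalty: 7.5% × A$29,804.00 = A$2,235.30
Failure-to-pay penalty = 1.25% × A$29,804.00 × 4 mo = A$1,490.20
Interest: A$29,804.00 × ((1 + 0.003)^4 − 1) = A$29,804.00 × 0.0120541… = A$359.2606…
Penalties + interest = A$3,725.5000 + A$359.2606… = A$4,084.76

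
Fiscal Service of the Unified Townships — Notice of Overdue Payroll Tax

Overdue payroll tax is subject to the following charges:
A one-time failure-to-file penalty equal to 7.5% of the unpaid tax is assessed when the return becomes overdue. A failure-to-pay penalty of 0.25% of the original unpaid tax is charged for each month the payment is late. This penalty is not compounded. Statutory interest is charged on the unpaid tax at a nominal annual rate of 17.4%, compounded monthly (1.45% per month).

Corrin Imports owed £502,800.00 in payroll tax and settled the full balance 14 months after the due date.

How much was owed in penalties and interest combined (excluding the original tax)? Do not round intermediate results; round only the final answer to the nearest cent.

£167,577.21

Failure-to-file penalty: 7.5% × £502,800.00 = £37,710.00
Failure-to-pay penalty: 14 × 0.25% × £502,800.00 = £17,598.00
Interest: £502,800.00 × ((1 + 0.0145)^14 − 1) = £502,800.00 × 0.2232880… = £112,269.2116…
Penalties + interest = £55,308.0000 + £112,269.2116… = £167,577.21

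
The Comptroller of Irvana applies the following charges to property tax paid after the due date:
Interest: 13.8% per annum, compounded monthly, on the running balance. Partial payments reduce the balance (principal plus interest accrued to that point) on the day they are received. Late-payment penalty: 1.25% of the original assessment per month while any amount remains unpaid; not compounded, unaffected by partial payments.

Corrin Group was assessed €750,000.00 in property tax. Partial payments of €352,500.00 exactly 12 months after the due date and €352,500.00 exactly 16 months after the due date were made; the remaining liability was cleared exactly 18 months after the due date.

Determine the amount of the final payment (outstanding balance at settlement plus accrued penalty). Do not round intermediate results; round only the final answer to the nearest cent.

Monthly rate = 13.8% ÷ 12 = 1.15%
Balance at month 12: €750,000.0000 × (1 + 0.0115)^12 = €860,303.9337…
After €352,500.00 payment: €860,303.9337… − €352,500.00 = €507,803.9337…
Balance at month 16: €507,803.9337… × (1 + 0.0115)^4 = €531,568.9551…
After €352,500.00 payment: €531,568.9551… − €352,500.00 = €179,068.9551…
Balance at month 18: €179,068.9551… × (1 + 0.0115)^2 = €183,211.2230…
Penalty: 18 × 1.25% × €750,000.00 = €168,750.00
Final settlement = outstanding balance + penalty = €183,211.2230… + €168,750.00 = €351,961.22

€351,961.22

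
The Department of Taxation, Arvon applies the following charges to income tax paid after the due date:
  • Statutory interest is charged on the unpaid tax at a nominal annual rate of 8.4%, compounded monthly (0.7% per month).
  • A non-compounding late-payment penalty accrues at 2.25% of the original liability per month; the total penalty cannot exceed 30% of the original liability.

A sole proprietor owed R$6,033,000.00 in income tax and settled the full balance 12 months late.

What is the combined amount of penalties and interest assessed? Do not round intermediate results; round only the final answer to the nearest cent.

R$2,155,655.22

Penalty: 12 × 2.25% × R$6,033,000.00 = R$1,628,910.00 (below the 30% cap of R$1,809,900.00)
Interest: R$6,033,000.00 × ((1 + 0.007)^12 − 1) = R$6,033,000.00 × 0.0873107… = R$526,745.2233…
Penalties + interest = R$1,628,910.0000 + R$526,745.2233… = R$2,155,655.22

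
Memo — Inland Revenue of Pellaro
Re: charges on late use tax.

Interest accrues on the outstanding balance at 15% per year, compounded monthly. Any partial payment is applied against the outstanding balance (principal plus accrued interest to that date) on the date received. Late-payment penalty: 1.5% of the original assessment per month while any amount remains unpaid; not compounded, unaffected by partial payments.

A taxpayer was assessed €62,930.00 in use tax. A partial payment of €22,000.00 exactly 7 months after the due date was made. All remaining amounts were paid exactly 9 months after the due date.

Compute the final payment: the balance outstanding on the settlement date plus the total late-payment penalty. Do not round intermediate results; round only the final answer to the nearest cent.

Monthly rate = 15% ÷ 12 = 1.25%
Balance at month 7: €62,930.0000 × (1 + 0.0125)^7 = €68,647.2201…
After €22,000.00 payment: €68,647.2201… − €22,000.00 = €46,647.2201…
Balance at month 9: €46,647.2201… × (1 + 0.0125)^2 = €47,820.6892…
Penalty: 9 × 1.5% × €62,930.00 = €8,495.55
Final settlement = outstanding balance + penalty = €47,820.6892… + €8,495.55 = €56,316.24

€56,316.24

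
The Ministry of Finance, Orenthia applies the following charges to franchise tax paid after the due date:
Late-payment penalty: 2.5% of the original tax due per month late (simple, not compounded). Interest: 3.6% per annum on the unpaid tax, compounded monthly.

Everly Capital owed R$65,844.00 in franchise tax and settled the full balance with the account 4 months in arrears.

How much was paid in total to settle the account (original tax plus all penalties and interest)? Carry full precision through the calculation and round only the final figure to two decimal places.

R$73,222.09

Late-payment penalty: 4 × 2.5% × R$65,844.00 = R$6,584.40
Interest (3.6%/yr ÷ 12 = 0.3%/month): R$65,844.00 × ((1 + 0.003)^4 − 1) = R$793.6907…
Total = R$65,844.00 + R$6,584.4000 + R$793.6907… = R$73,222.09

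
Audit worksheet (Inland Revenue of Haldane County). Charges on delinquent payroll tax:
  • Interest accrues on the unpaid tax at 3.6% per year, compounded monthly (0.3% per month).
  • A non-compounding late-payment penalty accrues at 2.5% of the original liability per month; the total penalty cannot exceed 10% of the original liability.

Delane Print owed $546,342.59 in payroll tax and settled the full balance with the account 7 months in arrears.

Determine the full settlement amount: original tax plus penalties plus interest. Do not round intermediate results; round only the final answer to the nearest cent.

$612,553.82

Penalty (uncapped): 7 × 2.5% × $546,342.59 = $95,609.95…; cap = 10% × $546,342.59 = $54,634.26… → penalty = $54,634.26…
Interest: $546,342.59 × ((1 + 0.003)^7 − 1) = $546,342.59 × 0.0211899… = $11,576.9710…
Total = $546,342.59 + $54,634.2590 + $11,576.9710… = $612,553.82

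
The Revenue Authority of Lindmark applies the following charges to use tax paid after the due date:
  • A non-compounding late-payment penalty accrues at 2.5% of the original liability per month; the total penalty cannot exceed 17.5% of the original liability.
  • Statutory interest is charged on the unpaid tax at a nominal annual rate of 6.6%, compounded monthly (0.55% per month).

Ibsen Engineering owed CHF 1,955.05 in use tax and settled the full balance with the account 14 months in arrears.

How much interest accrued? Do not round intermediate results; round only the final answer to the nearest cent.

CHF 156.04

Interest: CHF 1,955.05 × ((1 + 0.0055)^14 − 1) = CHF 1,955.05 × 0.0798142… = CHF 156.0408…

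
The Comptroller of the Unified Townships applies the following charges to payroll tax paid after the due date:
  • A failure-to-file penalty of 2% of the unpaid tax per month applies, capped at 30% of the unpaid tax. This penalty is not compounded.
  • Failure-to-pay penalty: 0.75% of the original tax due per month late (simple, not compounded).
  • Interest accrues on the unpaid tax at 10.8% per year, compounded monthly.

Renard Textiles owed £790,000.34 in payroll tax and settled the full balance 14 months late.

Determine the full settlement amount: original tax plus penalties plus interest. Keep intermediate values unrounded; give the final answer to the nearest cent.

Failure-to-file: 14 × 2% × £790,000.34 = £221,200.10… (under the 30% cap)
Failure-to-pay penalty = 0.75% × £790,000.34 × 14 mo = £82,950.04…
Interest (10.8%/yr ÷ 12 = 0.9%/month): £790,000.34 × ((1 + 0.009)^14 − 1) = £105,578.0497…
Total = £790,000.34 + £304,150.1309 + £105,578.0497… = £1,199,728.52

£1,199,728.52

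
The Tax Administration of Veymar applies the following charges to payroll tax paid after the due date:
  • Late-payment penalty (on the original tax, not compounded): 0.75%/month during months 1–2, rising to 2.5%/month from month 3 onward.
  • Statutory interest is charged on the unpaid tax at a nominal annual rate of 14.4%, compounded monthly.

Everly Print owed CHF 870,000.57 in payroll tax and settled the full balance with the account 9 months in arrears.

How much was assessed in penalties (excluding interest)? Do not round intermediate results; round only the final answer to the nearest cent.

Penalty, months 1–2: 2 × 0.75% × CHF 870,000.57 = CHF 13,050.01…
Penalty, months 3–9: 7 × 2.5% × CHF 870,000.57 = CHF 152,250.10…
Total penalty = CHF 13,050.01… + CHF 152,250.10… = CHF 165,300.11

CHF 165,300.11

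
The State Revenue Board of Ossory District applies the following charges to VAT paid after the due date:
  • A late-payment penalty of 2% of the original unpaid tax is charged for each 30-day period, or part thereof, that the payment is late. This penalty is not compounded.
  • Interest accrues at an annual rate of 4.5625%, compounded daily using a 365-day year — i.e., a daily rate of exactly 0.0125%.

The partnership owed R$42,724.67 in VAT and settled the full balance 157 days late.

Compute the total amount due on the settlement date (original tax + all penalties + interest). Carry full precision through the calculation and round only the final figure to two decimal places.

Penalty periods: ⌈157/30⌉ = 6; penalty = 6 × 2% × R$42,724.67 = R$5,126.96…
Interest: R$42,724.67 × ((1 + 0.000125)^157 − 1) = R$42,724.67 × 0.01981759… = R$846.6998…
Total = R$42,724.67 + R$5,126.9604 + R$846.6998… = R$48,698.33

R$48,698.33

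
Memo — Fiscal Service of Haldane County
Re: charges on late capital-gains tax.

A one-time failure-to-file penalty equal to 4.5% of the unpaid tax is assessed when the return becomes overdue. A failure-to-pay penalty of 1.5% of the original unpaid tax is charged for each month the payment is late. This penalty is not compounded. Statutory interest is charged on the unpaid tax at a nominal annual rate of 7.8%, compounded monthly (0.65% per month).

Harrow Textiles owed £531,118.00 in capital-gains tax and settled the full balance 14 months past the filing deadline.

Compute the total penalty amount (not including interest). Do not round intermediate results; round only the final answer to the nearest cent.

Failure-to-file penalty: 4.5% × £531,118.00 = £23,900.31
Failure-to-pay penalty = 1.5% × £531,118.00 × 14 mo = £111,534.78
Total penalty = £23,900.31 + £111,534.78 = £135,435.09

£135,435.09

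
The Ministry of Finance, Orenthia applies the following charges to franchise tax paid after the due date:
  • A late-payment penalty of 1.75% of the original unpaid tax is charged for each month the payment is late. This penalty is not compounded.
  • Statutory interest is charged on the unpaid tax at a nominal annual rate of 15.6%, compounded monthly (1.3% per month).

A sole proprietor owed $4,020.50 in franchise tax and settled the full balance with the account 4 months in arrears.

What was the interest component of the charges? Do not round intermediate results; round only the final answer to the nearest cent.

Interest: $4,020.50 × ((1 + 0.013)^4 − 1) = $4,020.50 × 0.0530228… = $213.1782…

$213.18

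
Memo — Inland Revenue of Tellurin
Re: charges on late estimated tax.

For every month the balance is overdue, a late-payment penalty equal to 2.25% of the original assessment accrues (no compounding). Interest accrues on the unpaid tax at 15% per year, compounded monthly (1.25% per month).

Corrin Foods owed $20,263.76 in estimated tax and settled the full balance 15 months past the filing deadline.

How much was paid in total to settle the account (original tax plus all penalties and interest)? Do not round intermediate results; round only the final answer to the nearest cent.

Late-payment penalty = 2.25% × $20,263.76 × 15 mo = $6,839.02…
Interest: $20,263.76 × ((1 + 0.0125)^15 − 1) = $20,263.76 × 0.2048292… = $4,150.6094…
Total = $20,263.76 + $6,839.0190 + $4,150.6094… = $31,253.39

$31,253.39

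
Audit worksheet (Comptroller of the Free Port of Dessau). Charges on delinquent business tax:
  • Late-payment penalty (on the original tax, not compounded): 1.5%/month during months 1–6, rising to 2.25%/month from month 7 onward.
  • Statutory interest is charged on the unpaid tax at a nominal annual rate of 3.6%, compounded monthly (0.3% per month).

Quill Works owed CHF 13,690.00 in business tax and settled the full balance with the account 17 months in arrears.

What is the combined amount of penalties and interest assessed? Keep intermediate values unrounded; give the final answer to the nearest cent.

CHF 5,335.58

Penalty, months 1–6: 6 × 1.5% × CHF 13,690.00 = CHF 1,232.10
Penalty, months 7–17: 11 × 2.25% × CHF 13,690.00 = CHF 3,388.28…
Interest: CHF 13,690.00 × ((1 + 0.003)^17 − 1) = CHF 13,690.00 × 0.0522426… = CHF 715.2006…
Penalties + interest = CHF 4,620.3750 + CHF 715.2006… = CHF 5,335.58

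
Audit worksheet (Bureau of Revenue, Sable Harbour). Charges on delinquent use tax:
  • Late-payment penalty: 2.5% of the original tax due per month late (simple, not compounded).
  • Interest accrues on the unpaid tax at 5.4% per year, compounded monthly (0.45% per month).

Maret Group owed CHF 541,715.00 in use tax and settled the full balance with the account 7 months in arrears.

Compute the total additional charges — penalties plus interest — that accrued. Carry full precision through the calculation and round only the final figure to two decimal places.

Late-payment penalty = 2.5% × CHF 541,715.00 × 7 mo = CHF 94,800.13…
Interest: CHF 541,715.00 × ((1 + 0.0045)^7 − 1) = CHF 541,715.00 × 0.0319285… = CHF 17,296.1223…
Penalties + interest = CHF 94,800.1250 + CHF 17,296.1223… = CHF 112,096.25

CHF 112,096.25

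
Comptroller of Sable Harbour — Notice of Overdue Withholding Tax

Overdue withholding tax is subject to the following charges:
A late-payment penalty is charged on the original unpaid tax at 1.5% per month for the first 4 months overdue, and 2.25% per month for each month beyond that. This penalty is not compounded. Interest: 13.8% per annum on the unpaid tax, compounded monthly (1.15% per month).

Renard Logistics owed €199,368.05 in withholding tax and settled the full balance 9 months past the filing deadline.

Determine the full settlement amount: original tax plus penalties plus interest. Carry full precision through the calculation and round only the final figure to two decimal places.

Penalty, months 1–4: 4 × 1.5% × €199,368.05 = €11,962.08…
Penalty, months 5–9: 5 × 2.25% × €199,368.05 = €22,428.91…
Interest: €199,368.05 × ((1 + 0.0115)^9 − 1) = €199,368.05 × 0.1083910… = €21,609.6989…
Total = €199,368.05 + €34,390.9886… + €21,609.6989… = €255,368.74

€255,368.74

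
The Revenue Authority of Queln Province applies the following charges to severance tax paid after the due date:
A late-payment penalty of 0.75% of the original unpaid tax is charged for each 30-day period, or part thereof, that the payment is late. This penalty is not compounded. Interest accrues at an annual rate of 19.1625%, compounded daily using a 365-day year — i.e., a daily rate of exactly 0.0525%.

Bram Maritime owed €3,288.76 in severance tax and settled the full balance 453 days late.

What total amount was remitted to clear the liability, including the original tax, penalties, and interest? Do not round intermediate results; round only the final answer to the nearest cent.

€4,566.14

Penalty periods: ⌈453/30⌉ = 16; penalty = 16 × 0.75% × €3,288.76 = €394.65…
Interest: €3,288.76 × ((1 + 0.000525)^453 − 1) = €3,288.76 × 0.26840803… = €882.7296…
Total = €3,288.76 + €394.6512 + €882.7296… = €4,566.14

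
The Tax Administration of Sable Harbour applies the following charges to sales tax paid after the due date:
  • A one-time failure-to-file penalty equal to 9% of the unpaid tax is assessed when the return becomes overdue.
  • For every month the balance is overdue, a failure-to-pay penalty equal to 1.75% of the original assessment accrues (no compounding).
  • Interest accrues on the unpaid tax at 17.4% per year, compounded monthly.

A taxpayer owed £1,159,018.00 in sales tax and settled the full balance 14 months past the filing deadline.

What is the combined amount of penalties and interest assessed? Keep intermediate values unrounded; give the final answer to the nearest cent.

£647,065.85

Failure-to-file penalty: 9% × £1,159,018.00 = £104,311.62
Failure-to-pay penalty: 14 × 1.75% × £1,159,018.00 = £283,959.41
Interest (17.4%/yr ÷ 12 = 1.45%/month): £1,159,018.00 × ((1 + 0.0145)^14 − 1) = £258,794.8232…
Penalties + interest = £388,271.0300 + £258,794.8232… = £647,065.85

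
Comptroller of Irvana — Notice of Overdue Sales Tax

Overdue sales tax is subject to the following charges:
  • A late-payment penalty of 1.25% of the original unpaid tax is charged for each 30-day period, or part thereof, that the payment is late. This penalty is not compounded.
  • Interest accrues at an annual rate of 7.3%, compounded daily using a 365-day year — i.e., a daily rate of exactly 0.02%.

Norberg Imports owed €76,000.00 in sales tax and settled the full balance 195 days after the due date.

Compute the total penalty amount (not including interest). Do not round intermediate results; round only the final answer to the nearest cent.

Penalty periods: ⌈195/30⌉ = 7; penalty = 7 × 1.25% × €76,000.00 = €6,650.00

€6,650.00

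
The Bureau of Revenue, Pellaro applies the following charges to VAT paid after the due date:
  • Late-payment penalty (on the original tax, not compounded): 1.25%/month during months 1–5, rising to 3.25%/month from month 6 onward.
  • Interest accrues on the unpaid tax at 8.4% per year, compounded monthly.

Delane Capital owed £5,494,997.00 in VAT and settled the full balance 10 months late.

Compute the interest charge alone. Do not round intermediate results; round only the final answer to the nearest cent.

£396,995.23

Interest (8.4%/yr ÷ 12 = 0.7%/month): £5,494,997.00 × ((1 + 0.007)^10 − 1) = £396,995.2265…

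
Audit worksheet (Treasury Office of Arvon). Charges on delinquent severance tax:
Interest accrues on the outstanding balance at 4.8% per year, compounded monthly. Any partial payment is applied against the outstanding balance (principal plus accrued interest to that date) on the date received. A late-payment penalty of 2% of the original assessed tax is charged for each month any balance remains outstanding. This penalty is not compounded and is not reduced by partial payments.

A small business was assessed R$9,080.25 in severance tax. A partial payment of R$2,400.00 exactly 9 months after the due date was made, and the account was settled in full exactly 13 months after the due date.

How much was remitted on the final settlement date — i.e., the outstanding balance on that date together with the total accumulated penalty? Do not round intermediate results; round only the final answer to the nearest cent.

R$9,486.16

Monthly rate = 4.8% ÷ 12 = 0.4%
Balance at month 9: R$9,080.2500 × (1 + 0.004)^9 = R$9,412.4183…
After R$2,400.00 payment: R$9,412.4183… − R$2,400.00 = R$7,012.4183…
Balance at month 13: R$7,012.4183… × (1 + 0.004)^4 = R$7,125.2920…
Penalty: 13 × 2% × R$9,080.25 = R$2,360.87…
Final settlement = outstanding balance + penalty = R$7,125.2920… + R$2,360.87… = R$9,486.16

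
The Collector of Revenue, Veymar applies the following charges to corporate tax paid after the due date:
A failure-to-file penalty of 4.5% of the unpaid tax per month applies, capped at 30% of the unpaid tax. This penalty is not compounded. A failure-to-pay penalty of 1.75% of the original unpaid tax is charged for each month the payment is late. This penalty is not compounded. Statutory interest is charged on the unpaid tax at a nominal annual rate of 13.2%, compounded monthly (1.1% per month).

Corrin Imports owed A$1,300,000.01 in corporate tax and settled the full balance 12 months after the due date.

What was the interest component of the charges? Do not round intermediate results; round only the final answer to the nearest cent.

A$182,372.06

Interest: A$1,300,000.01 × ((1 + 0.011)^12 − 1) = A$1,300,000.01 × 0.1402862… = A$182,372.0569…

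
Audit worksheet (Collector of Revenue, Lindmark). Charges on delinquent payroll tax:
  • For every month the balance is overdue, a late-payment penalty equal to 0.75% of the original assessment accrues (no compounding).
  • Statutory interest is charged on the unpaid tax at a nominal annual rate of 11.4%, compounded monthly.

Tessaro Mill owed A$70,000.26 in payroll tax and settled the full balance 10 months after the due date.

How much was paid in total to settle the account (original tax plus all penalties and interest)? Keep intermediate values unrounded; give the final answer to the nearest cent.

Late-payment penalty = 0.75% × A$70,000.26 × 10 mo = A$5,250.02…
Interest (11.4%/yr ÷ 12 = 0.95%/month): A$70,000.26 × ((1 + 0.0095)^10 − 1) = A$6,941.6363…
Total = A$70,000.26 + A$5,250.0195 + A$6,941.6363… = A$82,191.92

A$82,191.92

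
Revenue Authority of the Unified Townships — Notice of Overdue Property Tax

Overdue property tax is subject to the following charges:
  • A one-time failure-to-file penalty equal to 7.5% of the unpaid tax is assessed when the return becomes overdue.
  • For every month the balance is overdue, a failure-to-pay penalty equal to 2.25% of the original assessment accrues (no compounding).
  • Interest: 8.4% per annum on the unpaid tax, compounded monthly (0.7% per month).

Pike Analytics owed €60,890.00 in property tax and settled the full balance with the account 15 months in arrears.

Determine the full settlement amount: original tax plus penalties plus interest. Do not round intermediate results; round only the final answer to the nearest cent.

€92,723.56

Failure-to-file penalty: 7.5% × €60,890.00 = €4,566.75
Failure-to-pay penalty = 2.25% × €60,890.00 × 15 mo = €20,550.38…
Interest: €60,890.00 × ((1 + 0.007)^15 − 1) = €60,890.00 × 0.1103044… = €6,716.4345…
Total = €60,890.00 + €25,117.1250 + €6,716.4345… = €92,723.56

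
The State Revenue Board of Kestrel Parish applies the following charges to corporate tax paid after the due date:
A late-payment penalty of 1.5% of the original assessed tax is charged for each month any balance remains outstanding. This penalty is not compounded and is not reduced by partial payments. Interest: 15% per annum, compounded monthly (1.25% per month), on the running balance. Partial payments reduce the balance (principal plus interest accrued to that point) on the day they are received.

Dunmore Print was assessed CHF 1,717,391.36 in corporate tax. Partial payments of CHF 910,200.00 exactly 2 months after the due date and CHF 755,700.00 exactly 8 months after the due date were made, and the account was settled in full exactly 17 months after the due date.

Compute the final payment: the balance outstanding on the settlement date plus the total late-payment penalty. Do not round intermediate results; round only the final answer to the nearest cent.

Balance at month 2: CHF 1,717,391.3600 × (1 + 0.0125)^2 = CHF 1,760,594.4864
After CHF 910,200.00 payment: CHF 1,760,594.4864 − CHF 910,200.00 = CHF 850,394.4864
Balance at month 8: CHF 850,394.4864 × (1 + 0.0125)^6 = CHF 916,200.7165…
After CHF 755,700.00 payment: CHF 916,200.7165… − CHF 755,700.00 = CHF 160,500.7165…
Balance at month 17: CHF 160,500.7165… × (1 + 0.0125)^9 = CHF 179,486.6957…
Penalty: 17 × 1.5% × CHF 1,717,391.36 = CHF 437,934.80…
Final settlement = outstanding balance + penalty = CHF 179,486.6957… + CHF 437,934.80… = CHF 617,421.49

CHF 617,421.49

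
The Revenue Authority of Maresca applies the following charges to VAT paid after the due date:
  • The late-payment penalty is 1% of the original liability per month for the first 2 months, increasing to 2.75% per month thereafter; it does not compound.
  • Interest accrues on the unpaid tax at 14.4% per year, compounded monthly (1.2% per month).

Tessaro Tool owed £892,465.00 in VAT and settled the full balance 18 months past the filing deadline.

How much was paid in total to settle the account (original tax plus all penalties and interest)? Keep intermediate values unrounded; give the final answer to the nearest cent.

Penalty, months 1–2: 2 × 1% × £892,465.00 = £17,849.30
Penalty, months 3–18: 16 × 2.75% × £892,465.00 = £392,684.60
Interest: £892,465.00 × ((1 + 0.012)^18 − 1) = £892,465.00 × 0.2395077… = £213,752.2294…
Total = £892,465.00 + £410,533.9000 + £213,752.2294… = £1,516,751.13

£1,516,751.13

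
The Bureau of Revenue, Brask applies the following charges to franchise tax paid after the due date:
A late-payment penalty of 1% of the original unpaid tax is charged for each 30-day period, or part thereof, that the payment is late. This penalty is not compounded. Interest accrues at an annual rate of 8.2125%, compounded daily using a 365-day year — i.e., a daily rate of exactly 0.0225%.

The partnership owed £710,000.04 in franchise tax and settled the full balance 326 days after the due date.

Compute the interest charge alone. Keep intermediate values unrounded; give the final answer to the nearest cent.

£54,029.75

Interest: £710,000.04 × ((1 + 0.000225)^326 − 1) = £710,000.04 × 0.07609823… = £54,029.7463…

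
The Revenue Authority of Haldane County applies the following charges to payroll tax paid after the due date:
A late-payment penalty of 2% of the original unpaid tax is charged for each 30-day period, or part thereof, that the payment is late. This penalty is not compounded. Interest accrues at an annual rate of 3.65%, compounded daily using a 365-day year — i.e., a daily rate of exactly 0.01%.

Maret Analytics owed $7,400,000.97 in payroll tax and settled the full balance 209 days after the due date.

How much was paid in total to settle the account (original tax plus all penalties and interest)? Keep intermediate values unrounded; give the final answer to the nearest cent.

Penalty periods: ⌈209/30⌉ = 7; penalty = 7 × 2% × $7,400,000.97 = $1,036,000.14…
Interest: $7,400,000.97 × ((1 + 0.0001)^209 − 1) = $7,400,000.97 × 0.02111887… = $156,279.6403…
Total = $7,400,000.97 + $1,036,000.1358 + $156,279.6403… = $8,592,280.75

$8,592,280.75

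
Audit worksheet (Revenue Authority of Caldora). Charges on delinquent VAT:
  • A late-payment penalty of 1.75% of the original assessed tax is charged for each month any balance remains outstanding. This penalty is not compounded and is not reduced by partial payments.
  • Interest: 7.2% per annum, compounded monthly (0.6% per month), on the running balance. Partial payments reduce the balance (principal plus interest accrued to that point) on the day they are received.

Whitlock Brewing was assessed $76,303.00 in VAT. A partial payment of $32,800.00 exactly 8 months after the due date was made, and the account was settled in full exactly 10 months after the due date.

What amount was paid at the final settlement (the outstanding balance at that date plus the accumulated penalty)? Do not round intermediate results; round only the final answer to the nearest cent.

Balance at month 8: $76,303.0000 × (1 + 0.006)^8 = $80,043.3873…
After $32,800.00 payment: $80,043.3873… − $32,800.00 = $47,243.3873…
Balance at month 10: $47,243.3873… × (1 + 0.006)^2 = $47,812.0088…
Penalty: 10 × 1.75% × $76,303.00 = $13,353.03…
Final settlement = outstanding balance + penalty = $47,812.0088… + $13,353.03… = $61,165.03

$61,165.03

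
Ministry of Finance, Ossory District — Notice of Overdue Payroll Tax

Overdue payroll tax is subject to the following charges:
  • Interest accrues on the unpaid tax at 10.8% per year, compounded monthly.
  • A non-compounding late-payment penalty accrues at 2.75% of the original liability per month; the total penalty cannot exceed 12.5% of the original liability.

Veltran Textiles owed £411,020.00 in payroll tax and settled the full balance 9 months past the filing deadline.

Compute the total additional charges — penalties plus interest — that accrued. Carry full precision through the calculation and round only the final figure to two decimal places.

£85,894.17

Penalty (uncapped): 9 × 2.75% × £411,020.00 = £101,727.45; cap = 12.5% × £411,020.00 = £51,377.50 → penalty = £51,377.50
Interest (10.8%/yr ÷ 12 = 0.9%/month): £411,020.00 × ((1 + 0.009)^9 − 1) = £34,516.6664…
Penalties + interest = £51,377.5000 + £34,516.6664… = £85,894.17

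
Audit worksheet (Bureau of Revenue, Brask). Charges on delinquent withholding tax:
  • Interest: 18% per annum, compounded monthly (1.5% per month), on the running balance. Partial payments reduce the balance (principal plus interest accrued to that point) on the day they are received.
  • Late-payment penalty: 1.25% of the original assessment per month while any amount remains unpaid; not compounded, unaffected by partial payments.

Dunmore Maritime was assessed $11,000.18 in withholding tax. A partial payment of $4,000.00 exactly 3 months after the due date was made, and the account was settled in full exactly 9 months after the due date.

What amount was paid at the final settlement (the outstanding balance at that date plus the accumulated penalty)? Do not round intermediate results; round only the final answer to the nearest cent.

$9,441.24

Balance at month 3: $11,000.1800 × (1 + 0.015)^3 = $11,502.6503…
After $4,000.00 payment: $11,502.6503… − $4,000.00 = $7,502.6503…
Balance at month 9: $7,502.6503… × (1 + 0.015)^6 = $8,203.7225…
Penalty: 9 × 1.25% × $11,000.18 = $1,237.52…
Final settlement = outstanding balance + penalty = $8,203.7225… + $1,237.52… = $9,441.24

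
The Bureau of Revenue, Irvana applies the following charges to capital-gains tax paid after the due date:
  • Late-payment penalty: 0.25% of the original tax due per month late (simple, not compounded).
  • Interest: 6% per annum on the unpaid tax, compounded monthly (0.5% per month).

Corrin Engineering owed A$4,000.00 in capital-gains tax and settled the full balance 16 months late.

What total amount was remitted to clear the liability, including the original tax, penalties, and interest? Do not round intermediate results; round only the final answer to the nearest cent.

Late-payment penalty = 0.25% × A$4,000.00 × 16 mo = A$160.00
Interest: A$4,000.00 × ((1 + 0.005)^16 − 1) = A$4,000.00 × 0.0830712… = A$332.2846…
Total = A$4,000.00 + A$160.0000 + A$332.2846… = A$4,492.28

A$4,492.28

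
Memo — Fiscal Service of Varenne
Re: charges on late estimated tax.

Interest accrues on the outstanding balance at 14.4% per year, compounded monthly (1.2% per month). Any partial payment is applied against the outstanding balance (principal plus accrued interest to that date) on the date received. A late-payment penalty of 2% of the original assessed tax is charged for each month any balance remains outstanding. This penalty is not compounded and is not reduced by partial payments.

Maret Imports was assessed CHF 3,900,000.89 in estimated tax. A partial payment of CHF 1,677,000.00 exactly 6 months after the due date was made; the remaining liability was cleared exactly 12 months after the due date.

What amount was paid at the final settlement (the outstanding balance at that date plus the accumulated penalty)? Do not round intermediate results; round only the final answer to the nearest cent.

Balance at month 6: CHF 3,900,000.8900 × (1 + 0.012)^6 = CHF 4,189,360.9589…
After CHF 1,677,000.00 payment: CHF 4,189,360.9589… − CHF 1,677,000.00 = CHF 2,512,360.9589…
Balance at month 12: CHF 2,512,360.9589… × (1 + 0.012)^6 = CHF 2,698,765.2600…
Penalty: 12 × 2% × CHF 3,900,000.89 = CHF 936,000.21…
Final settlement = outstanding balance + penalty = CHF 2,698,765.2600… + CHF 936,000.21… = CHF 3,634,765.47

CHF 3,634,765.47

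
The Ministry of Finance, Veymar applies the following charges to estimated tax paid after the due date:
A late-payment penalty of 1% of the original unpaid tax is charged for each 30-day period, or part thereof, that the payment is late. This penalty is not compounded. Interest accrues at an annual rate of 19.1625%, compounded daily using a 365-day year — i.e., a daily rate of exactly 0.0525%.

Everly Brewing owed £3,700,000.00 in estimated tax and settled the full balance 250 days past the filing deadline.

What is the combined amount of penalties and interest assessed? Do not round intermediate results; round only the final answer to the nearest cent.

£851,790.09

Penalty periods: ⌈250/30⌉ = 9; penalty = 9 × 1% × £3,700,000.00 = £333,000.00
Interest: £3,700,000.00 × ((1 + 0.000525)^250 − 1) = £3,700,000.00 × 0.14021354… = £518,790.0907…
Penalties + interest = £333,000.0000 + £518,790.0907… = £851,790.09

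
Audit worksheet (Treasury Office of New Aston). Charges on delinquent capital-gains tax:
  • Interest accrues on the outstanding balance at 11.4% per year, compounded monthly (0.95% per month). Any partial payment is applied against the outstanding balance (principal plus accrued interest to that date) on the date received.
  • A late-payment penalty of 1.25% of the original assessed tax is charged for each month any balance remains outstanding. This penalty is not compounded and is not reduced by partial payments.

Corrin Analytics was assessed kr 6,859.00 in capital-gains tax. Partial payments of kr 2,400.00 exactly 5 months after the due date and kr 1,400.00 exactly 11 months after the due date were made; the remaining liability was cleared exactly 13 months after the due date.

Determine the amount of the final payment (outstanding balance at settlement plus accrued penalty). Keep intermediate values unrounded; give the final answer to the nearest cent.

kr 4,855.37

Balance at month 5: kr 6,859.0000 × (1 + 0.0095)^5 = kr 7,191.0518…
After kr 2,400.00 payment: kr 7,191.0518… − kr 2,400.00 = kr 4,791.0518…
Balance at month 11: kr 4,791.0518… × (1 + 0.0095)^6 = kr 5,070.7104…
After kr 1,400.00 payment: kr 5,070.7104… − kr 1,400.00 = kr 3,670.7104…
Balance at month 13: kr 3,670.7104… × (1 + 0.0095)^2 = kr 3,740.7852…
Penalty: 13 × 1.25% × kr 6,859.00 = kr 1,114.59…
Final settlement = outstanding balance + penalty = kr 3,740.7852… + kr 1,114.59… = kr 4,855.37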